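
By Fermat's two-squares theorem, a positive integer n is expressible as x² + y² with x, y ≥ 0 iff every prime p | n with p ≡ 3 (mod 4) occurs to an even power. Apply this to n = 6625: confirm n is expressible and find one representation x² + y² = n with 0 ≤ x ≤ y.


Step 1: Factor n = 6625 = 5^3 · 53.
Step 2: Check the mod-4 condition on each prime factor: 5 ≡ 1 (mod 4), exponent 3; 53 ≡ 1 (mod 4), exponent 1.
All primes ≡ 3 (mod 4) appear to even exponent (or don't appear), so by the two-squares theorem n IS expressible as a sum of two squares.
Step 3: Build a representation. Group n = k² · m with k = 5 and m = 5 · 53 = 265 (a product of primes ≡ 1 (mod 4)); a representation of m scales to one of n via (k·x)² + (k·y)² = k²(x² + y²). Each prime p ≡ 1 (mod 4) is itself a sum of two squares; find a² by testing p − a² for a perfect square:
  5: 5 − 1² = 4 = 2² ⇒ 5 = 1² + 2².
  53: 53 − 1² = 52, 53 − 2² = 49 = 7² ⇒ 53 = 2² + 7².
  Combine using the Brahmagupta–Fibonacci identity (a² + b²)(c² + d²) = (ac − bd)² + (ad + bc)² = (ac + bd)² + (ad − bc)²:
  5 · 53 = 265: from (1² + 2²)(2² + 7²), take (1·2 − 2·7, 1·7 + 2·2) = (2 − 14, 7 + 4) = (-12, 11); dropping signs (only squares matter) gives (12, 11); check 12² + 11² = 144 + 121 = 265 ✓.
  Scale by k = 5: (5·12, 5·11) = (60, 55).
Step 4: Order so x ≤ y and verify: 55² + 60² = 3025 + 3600 = 6625 = n. ✓

n = 6625 = 55² + 60² (one valid representation with x ≤ y).


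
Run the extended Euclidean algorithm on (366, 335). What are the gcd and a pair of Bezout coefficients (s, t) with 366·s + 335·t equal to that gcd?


Euclidean algorithm on (366, 335) — divide until remainder is 0:
  366 = 1 · 335 + 31
  335 = 10 · 31 + 25
  31 = 1 · 25 + 6
  25 = 4 · 6 + 1
  6 = 6 · 1 + 0
gcd(366, 335) = 1.
Track Bezout coefficients alongside the remainders: start with r₀ = 366 = a·1 + b·0 (s = 1, t = 0) and r₁ = 335 = a·0 + b·1 (s = 0, t = 1); each new remainder r_{k+1} = r_{k-1} − q_k·r_k inherits s_{k+1} = s_{k-1} − q_k·s_k, t_{k+1} = t_{k-1} − q_k·t_k, so r_k = a·s_k + b·t_k at every step:
  q = 1: r = 31, s = 1 − 1·0 = 1, t = 0 − 1·1 = -1  (check: 366·1 + 335·(-1) = 31)
  q = 10: r = 25, s = 0 − 10·1 = -10, t = 1 − 10·(-1) = 11  (check: 366·(-10) + 335·11 = 25)
  q = 1: r = 6, s = 1 − 1·(-10) = 11, t = -1 − 1·11 = -12  (check: 366·11 + 335·(-12) = 6)
  q = 4: r = 1, s = -10 − 4·11 = -54, t = 11 − 4·(-12) = 59  (check: 366·(-54) + 335·59 = 1)
The row with r = 1 (the gcd) gives the Bezout coefficients s = -54, t = 59.
Result: 366 · (-54) + 335 · (59) = 1.

gcd(366, 335) = 1; s = -54, t = 59 (check: 366·(-54) + 335·59 = 1).


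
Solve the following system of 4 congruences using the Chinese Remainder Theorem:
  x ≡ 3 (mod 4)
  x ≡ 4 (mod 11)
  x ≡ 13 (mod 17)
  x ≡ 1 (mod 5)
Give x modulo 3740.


Product of moduli M = 4 · 11 · 17 · 5 = 3740.
Merge one congruence at a time:
  Start: x ≡ 3 (mod 4).
  Combine with x ≡ 4 (mod 11); new modulus lcm = 44.
    Write x = 3 + 4·t and substitute into x ≡ 4 (mod 11): 4·t ≡ 4 − 3 = 1 (mod 11).
    The inverse of 4 mod 11 is 3 (since 4·3 = 12 = 1·11 + 1), so t ≡ 3·1 = 3 ≡ 3 (mod 11).
    Then x = 3 + 4·3 = 15, valid modulo lcm(4, 11) = 44: x ≡ 15 (mod 44).
  Combine with x ≡ 13 (mod 17); new modulus lcm = 748.
    Write x = 15 + 44·t and substitute into x ≡ 13 (mod 17): 44·t ≡ 13 − 15 = -2 (mod 17).
    Reduce coefficients mod 17: 10·t ≡ 15 (mod 17).
    The inverse of 10 mod 17 is 12 (since 10·12 = 120 = 7·17 + 1), so t ≡ 12·15 = 180 ≡ 10 (mod 17).
    Then x = 15 + 44·10 = 455, valid modulo lcm(44, 17) = 748: x ≡ 455 (mod 748).
  Combine with x ≡ 1 (mod 5); new modulus lcm = 3740.
    Write x = 455 + 748·t and substitute into x ≡ 1 (mod 5): 748·t ≡ 1 − 455 = -454 (mod 5).
    Reduce coefficients mod 5: 3·t ≡ 1 (mod 5).
    The inverse of 3 mod 5 is 2 (since 3·2 = 6 = 1·5 + 1), so t ≡ 2·1 = 2 ≡ 2 (mod 5).
    Then x = 455 + 748·2 = 1951, valid modulo lcm(748, 5) = 3740: x ≡ 1951 (mod 3740).
Verify against each original: 1951 mod 4 = 3, 1951 mod 11 = 4, 1951 mod 17 = 13, 1951 mod 5 = 1.

x ≡ 1951 (mod 3740).


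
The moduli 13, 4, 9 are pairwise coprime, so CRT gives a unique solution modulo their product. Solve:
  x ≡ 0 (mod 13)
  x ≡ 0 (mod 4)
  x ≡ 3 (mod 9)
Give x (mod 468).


Moduli 13, 4, 9 are pairwise coprime; by CRT there is a unique solution modulo M = 13 · 4 · 9 = 468.
Solve pairwise, accumulating the modulus:
  Start with x ≡ 0 (mod 13).
  Combine with x ≡ 0 (mod 4): since gcd(13, 4) = 1, we get a unique residue mod 52.
    Write x = 0 + 13·t and substitute into x ≡ 0 (mod 4): 13·t ≡ 0 − 0 = 0 (mod 4).
    Reduce coefficients mod 4: 1·t ≡ 0 (mod 4).
    So t ≡ 0 (mod 4).
    Then x = 0 + 13·0 = 0, valid modulo lcm(13, 4) = 52: x ≡ 0 (mod 52).
  Combine with x ≡ 3 (mod 9): since gcd(52, 9) = 1, we get a unique residue mod 468.
    Write x = 0 + 52·t and substitute into x ≡ 3 (mod 9): 52·t ≡ 3 − 0 = 3 (mod 9).
    Reduce coefficients mod 9: 7·t ≡ 3 (mod 9).
    The inverse of 7 mod 9 is 4 (since 7·4 = 28 = 3·9 + 1), so t ≡ 4·3 = 12 ≡ 3 (mod 9).
    Then x = 0 + 52·3 = 156, valid modulo lcm(52, 9) = 468: x ≡ 156 (mod 468).
Verify: 156 mod 13 = 0 ✓, 156 mod 4 = 0 ✓, 156 mod 9 = 3 ✓.

x ≡ 156 (mod 468).


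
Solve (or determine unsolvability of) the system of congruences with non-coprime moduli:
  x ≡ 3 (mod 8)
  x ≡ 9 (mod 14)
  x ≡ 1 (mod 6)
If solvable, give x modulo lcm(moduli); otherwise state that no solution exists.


Moduli 8, 14, 6 are not pairwise coprime, so CRT works modulo lcm(m_i) when all pairwise compatibility conditions hold.
Pairwise compatibility: gcd(m_i, m_j) must divide a_i - a_j for every pair.
Merge one congruence at a time:
  Start: x ≡ 3 (mod 8).
  Combine with x ≡ 9 (mod 14): gcd(8, 14) = 2; 9 - 3 = 6, which IS divisible by 2, so compatible.
    Write x = 3 + 8·t and substitute into x ≡ 9 (mod 14): 8·t ≡ 9 − 3 = 6 (mod 14).
    Divide the congruence (and modulus) by g = 2: 4·t ≡ 3 (mod 7).
    The inverse of 4 mod 7 is 2 (since 4·2 = 8 = 1·7 + 1), so t ≡ 2·3 = 6 ≡ 6 (mod 7).
    Then x = 3 + 8·6 = 51, valid modulo lcm(8, 14) = 56: x ≡ 51 (mod 56).
  Combine with x ≡ 1 (mod 6): gcd(56, 6) = 2; 1 - 51 = -50, which IS divisible by 2, so compatible.
    Write x = 51 + 56·t and substitute into x ≡ 1 (mod 6): 56·t ≡ 1 − 51 = -50 (mod 6).
    Divide the congruence (and modulus) by g = 2: 28·t ≡ -25 (mod 3).
    Reduce coefficients mod 3: 1·t ≡ 2 (mod 3).
    So t ≡ 2 (mod 3).
    Then x = 51 + 56·2 = 163, valid modulo lcm(56, 6) = 168: x ≡ 163 (mod 168).
Verify: 163 mod 8 = 3, 163 mod 14 = 9, 163 mod 6 = 1.

x ≡ 163 (mod 168).


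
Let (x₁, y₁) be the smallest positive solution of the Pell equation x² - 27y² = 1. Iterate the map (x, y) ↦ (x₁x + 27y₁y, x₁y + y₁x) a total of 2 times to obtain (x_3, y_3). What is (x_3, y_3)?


Step 1: Find the fundamental solution (x₁, y₁) of x² - 27y² = 1.
  Expand √27 as a continued fraction. a₀ = ⌊√27⌋ = 5; iterate m_{k+1} = d_k·a_k − m_k, d_{k+1} = (27 − m_{k+1}²)/d_k, a_{k+1} = ⌊(a₀ + m_{k+1})/d_{k+1}⌋ (starting m₀ = 0, d₀ = 1), with convergents p_k = a_k·p_{k-1} + p_{k-2}, q_k = a_k·q_{k-1} + q_{k-2} (p₋₁ = 1, q₋₁ = 0):
  k = 0: a₀ = 5; p₀/q₀ = 5/1; p₀² − 27·q₀² = 25 − 27 = -2.
  k = 1: m = 5, d = 2, a = ⌊(5 + 5)/2⌋ = 5; p/q = (5·5 + 1)/(5·1 + 0) = 26/5; p² − 27·q² = 676 − 675 = 1.
  The first convergent with p² − 27·q² = 1 gives the fundamental solution (x₁, y₁) = (26, 5).
Step 2: Apply the recurrence (x_{n+1}, y_{n+1}) = (x₁x_n + 27y₁y_n, x₁y_n + y₁x_n) repeatedly.
  From (x_1, y_1) = (26, 5): x_2 = 26·26 + 27·5·5 = 1351; y_2 = 26·5 + 5·26 = 260.
  From (x_2, y_2) = (1351, 260): x_3 = 26·1351 + 27·5·260 = 70226; y_3 = 26·260 + 5·1351 = 13515.
Step 3: Verify x_3² - 27·y_3² = 4931691076 - 4931691075 = 1 (should be 1). ✓

(x_1, y_1) = (26, 5); (x_3, y_3) = (70226, 13515).


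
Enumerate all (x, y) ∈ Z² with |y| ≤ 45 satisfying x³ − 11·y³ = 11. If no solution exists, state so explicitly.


The equation is x³ - 11y³ = 11. For fixed y, x³ = 11·y³ + 11, so a solution requires the RHS to be a perfect cube.
Strategy: iterate y from -45 to 45, compute RHS = 11·y³ + 11, and check whether it is a (positive or negative) perfect cube.
Check small values of y:
  y = 0: RHS = 11 is not a perfect cube.
  y = 1: RHS = 22 is not a perfect cube.
  y = -1: RHS = 0 = (0)³ ⇒ x = 0 works.
  y = 2: RHS = 99 is not a perfect cube.
  y = -2: RHS = -77 is not a perfect cube.
  y = 3: RHS = 308 is not a perfect cube.
  y = -3: RHS = -286 is not a perfect cube.
Continuing the search up to |y| = 45 finds no further solutions beyond those listed.
Collected solutions: (0, -1).

Solutions (with |y| ≤ 45): (0, -1).


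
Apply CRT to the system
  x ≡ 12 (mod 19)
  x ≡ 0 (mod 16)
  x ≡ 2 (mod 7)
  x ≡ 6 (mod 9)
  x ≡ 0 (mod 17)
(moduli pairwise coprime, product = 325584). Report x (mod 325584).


Product of moduli M = 19 · 16 · 7 · 9 · 17 = 325584.
Merge one congruence at a time:
  Start: x ≡ 12 (mod 19).
  Combine with x ≡ 0 (mod 16); new modulus lcm = 304.
    Write x = 12 + 19·t and substitute into x ≡ 0 (mod 16): 19·t ≡ 0 − 12 = -12 (mod 16).
    Reduce coefficients mod 16: 3·t ≡ 4 (mod 16).
    The inverse of 3 mod 16 is 11 (since 3·11 = 33 = 2·16 + 1), so t ≡ 11·4 = 44 ≡ 12 (mod 16).
    Then x = 12 + 19·12 = 240, valid modulo lcm(19, 16) = 304: x ≡ 240 (mod 304).
  Combine with x ≡ 2 (mod 7); new modulus lcm = 2128.
    Write x = 240 + 304·t and substitute into x ≡ 2 (mod 7): 304·t ≡ 2 − 240 = -238 (mod 7).
    Reduce coefficients mod 7: 3·t ≡ 0 (mod 7).
    The inverse of 3 mod 7 is 5 (since 3·5 = 15 = 2·7 + 1), so t ≡ 5·0 = 0 ≡ 0 (mod 7).
    Then x = 240 + 304·0 = 240, valid modulo lcm(304, 7) = 2128: x ≡ 240 (mod 2128).
  Combine with x ≡ 6 (mod 9); new modulus lcm = 19152.
    Write x = 240 + 2128·t and substitute into x ≡ 6 (mod 9): 2128·t ≡ 6 − 240 = -234 (mod 9).
    Reduce coefficients mod 9: 4·t ≡ 0 (mod 9).
    The inverse of 4 mod 9 is 7 (since 4·7 = 28 = 3·9 + 1), so t ≡ 7·0 = 0 ≡ 0 (mod 9).
    Then x = 240 + 2128·0 = 240, valid modulo lcm(2128, 9) = 19152: x ≡ 240 (mod 19152).
  Combine with x ≡ 0 (mod 17); new modulus lcm = 325584.
    Write x = 240 + 19152·t and substitute into x ≡ 0 (mod 17): 19152·t ≡ 0 − 240 = -240 (mod 17).
    Reduce coefficients mod 17: 10·t ≡ 15 (mod 17).
    The inverse of 10 mod 17 is 12 (since 10·12 = 120 = 7·17 + 1), so t ≡ 12·15 = 180 ≡ 10 (mod 17).
    Then x = 240 + 19152·10 = 191760, valid modulo lcm(19152, 17) = 325584: x ≡ 191760 (mod 325584).
Verify against each original: 191760 mod 19 = 12, 191760 mod 16 = 0, 191760 mod 7 = 2, 191760 mod 9 = 6, 191760 mod 17 = 0.

x ≡ 191760 (mod 325584).


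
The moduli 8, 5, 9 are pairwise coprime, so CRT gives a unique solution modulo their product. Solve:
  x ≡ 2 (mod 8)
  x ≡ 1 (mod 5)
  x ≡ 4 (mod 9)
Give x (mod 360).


Moduli 8, 5, 9 are pairwise coprime; by CRT there is a unique solution modulo M = 8 · 5 · 9 = 360.
Solve pairwise, accumulating the modulus:
  Start with x ≡ 2 (mod 8).
  Combine with x ≡ 1 (mod 5): since gcd(8, 5) = 1, we get a unique residue mod 40.
    Write x = 2 + 8·t and substitute into x ≡ 1 (mod 5): 8·t ≡ 1 − 2 = -1 (mod 5).
    Reduce coefficients mod 5: 3·t ≡ 4 (mod 5).
    The inverse of 3 mod 5 is 2 (since 3·2 = 6 = 1·5 + 1), so t ≡ 2·4 = 8 ≡ 3 (mod 5).
    Then x = 2 + 8·3 = 26, valid modulo lcm(8, 5) = 40: x ≡ 26 (mod 40).
  Combine with x ≡ 4 (mod 9): since gcd(40, 9) = 1, we get a unique residue mod 360.
    Write x = 26 + 40·t and substitute into x ≡ 4 (mod 9): 40·t ≡ 4 − 26 = -22 (mod 9).
    Reduce coefficients mod 9: 4·t ≡ 5 (mod 9).
    The inverse of 4 mod 9 is 7 (since 4·7 = 28 = 3·9 + 1), so t ≡ 7·5 = 35 ≡ 8 (mod 9).
    Then x = 26 + 40·8 = 346, valid modulo lcm(40, 9) = 360: x ≡ 346 (mod 360).
Verify: 346 mod 8 = 2 ✓, 346 mod 5 = 1 ✓, 346 mod 9 = 4 ✓.

x ≡ 346 (mod 360).


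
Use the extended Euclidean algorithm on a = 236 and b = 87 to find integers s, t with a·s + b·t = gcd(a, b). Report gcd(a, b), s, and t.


Euclidean algorithm on (236, 87) — divide until remainder is 0:
  236 = 2 · 87 + 62
  87 = 1 · 62 + 25
  62 = 2 · 25 + 12
  25 = 2 · 12 + 1
  12 = 12 · 1 + 0
gcd(236, 87) = 1.
Track Bezout coefficients alongside the remainders: start with r₀ = 236 = a·1 + b·0 (s = 1, t = 0) and r₁ = 87 = a·0 + b·1 (s = 0, t = 1); each new remainder r_{k+1} = r_{k-1} − q_k·r_k inherits s_{k+1} = s_{k-1} − q_k·s_k, t_{k+1} = t_{k-1} − q_k·t_k, so r_k = a·s_k + b·t_k at every step:
  q = 2: r = 62, s = 1 − 2·0 = 1, t = 0 − 2·1 = -2  (check: 236·1 + 87·(-2) = 62)
  q = 1: r = 25, s = 0 − 1·1 = -1, t = 1 − 1·(-2) = 3  (check: 236·(-1) + 87·3 = 25)
  q = 2: r = 12, s = 1 − 2·(-1) = 3, t = -2 − 2·3 = -8  (check: 236·3 + 87·(-8) = 12)
  q = 2: r = 1, s = -1 − 2·3 = -7, t = 3 − 2·(-8) = 19  (check: 236·(-7) + 87·19 = 1)
The row with r = 1 (the gcd) gives the Bezout coefficients s = -7, t = 19.
Result: 236 · (-7) + 87 · (19) = 1.

gcd(236, 87) = 1; s = -7, t = 19 (check: 236·(-7) + 87·19 = 1).


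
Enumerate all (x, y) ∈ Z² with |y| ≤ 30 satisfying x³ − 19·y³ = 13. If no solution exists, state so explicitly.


The equation is x³ - 19y³ = 13. For fixed y, x³ = 19·y³ + 13, so a solution requires the RHS to be a perfect cube.
Strategy: iterate y from -30 to 30, compute RHS = 19·y³ + 13, and check whether it is a (positive or negative) perfect cube.
Check small values of y:
  y = 0: RHS = 13 is not a perfect cube.
  y = 1: RHS = 32 is not a perfect cube.
  y = -1: RHS = -6 is not a perfect cube.
  y = 2: RHS = 165 is not a perfect cube.
  y = -2: RHS = -139 is not a perfect cube.
  y = 3: RHS = 526 is not a perfect cube.
  y = -3: RHS = -500 is not a perfect cube.
Continuing the search up to |y| = 30 finds no solutions either.
No (x, y) in the scanned range satisfies the equation.

No integer solutions with |y| ≤ 30.


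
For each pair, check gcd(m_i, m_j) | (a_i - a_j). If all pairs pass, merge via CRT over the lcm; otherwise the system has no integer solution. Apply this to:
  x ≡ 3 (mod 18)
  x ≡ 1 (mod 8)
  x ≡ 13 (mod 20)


Moduli 18, 8, 20 are not pairwise coprime, so CRT works modulo lcm(m_i) when all pairwise compatibility conditions hold.
Pairwise compatibility: gcd(m_i, m_j) must divide a_i - a_j for every pair.
Merge one congruence at a time:
  Start: x ≡ 3 (mod 18).
  Combine with x ≡ 1 (mod 8): gcd(18, 8) = 2; 1 - 3 = -2, which IS divisible by 2, so compatible.
    Write x = 3 + 18·t and substitute into x ≡ 1 (mod 8): 18·t ≡ 1 − 3 = -2 (mod 8).
    Divide the congruence (and modulus) by g = 2: 9·t ≡ -1 (mod 4).
    Reduce coefficients mod 4: 1·t ≡ 3 (mod 4).
    So t ≡ 3 (mod 4).
    Then x = 3 + 18·3 = 57, valid modulo lcm(18, 8) = 72: x ≡ 57 (mod 72).
  Combine with x ≡ 13 (mod 20): gcd(72, 20) = 4; 13 - 57 = -44, which IS divisible by 4, so compatible.
    Write x = 57 + 72·t and substitute into x ≡ 13 (mod 20): 72·t ≡ 13 − 57 = -44 (mod 20).
    Divide the congruence (and modulus) by g = 4: 18·t ≡ -11 (mod 5).
    Reduce coefficients mod 5: 3·t ≡ 4 (mod 5).
    The inverse of 3 mod 5 is 2 (since 3·2 = 6 = 1·5 + 1), so t ≡ 2·4 = 8 ≡ 3 (mod 5).
    Then x = 57 + 72·3 = 273, valid modulo lcm(72, 20) = 360: x ≡ 273 (mod 360).
Verify: 273 mod 18 = 3, 273 mod 8 = 1, 273 mod 20 = 13.

x ≡ 273 (mod 360).


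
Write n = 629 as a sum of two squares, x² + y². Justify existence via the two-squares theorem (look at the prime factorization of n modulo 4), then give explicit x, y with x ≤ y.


Step 1: Factor n = 629 = 17 · 37.
Step 2: Check the mod-4 condition on each prime factor: 17 ≡ 1 (mod 4), exponent 1; 37 ≡ 1 (mod 4), exponent 1.
All primes ≡ 3 (mod 4) appear to even exponent (or don't appear), so by the two-squares theorem n IS expressible as a sum of two squares.
Step 3: Build a representation. Here n = 17 · 37 is a product of primes ≡ 1 (mod 4). Each prime p ≡ 1 (mod 4) is itself a sum of two squares; find a² by testing p − a² for a perfect square:
  17: 17 − 1² = 16 = 4² ⇒ 17 = 1² + 4².
  37: 37 − 1² = 36 = 6² ⇒ 37 = 1² + 6².
  Combine using the Brahmagupta–Fibonacci identity (a² + b²)(c² + d²) = (ac − bd)² + (ad + bc)² = (ac + bd)² + (ad − bc)²:
  17 · 37 = 629: from (1² + 4²)(1² + 6²), take (1·1 − 4·6, 1·6 + 4·1) = (1 − 24, 6 + 4) = (-23, 10); dropping signs (only squares matter) gives (23, 10); check 23² + 10² = 529 + 100 = 629 ✓.
Step 4: Order so x ≤ y and verify: 10² + 23² = 100 + 529 = 629 = n. ✓

n = 629 = 10² + 23² (one valid representation with x ≤ y).


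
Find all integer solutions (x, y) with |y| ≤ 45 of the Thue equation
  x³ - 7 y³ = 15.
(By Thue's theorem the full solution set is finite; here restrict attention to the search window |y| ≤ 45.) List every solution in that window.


The equation is x³ - 7y³ = 15. For fixed y, x³ = 7·y³ + 15, so a solution requires the RHS to be a perfect cube.
Strategy: iterate y from -45 to 45, compute RHS = 7·y³ + 15, and check whether it is a (positive or negative) perfect cube.
Check small values of y:
  y = 0: RHS = 15 is not a perfect cube.
  y = 1: RHS = 22 is not a perfect cube.
  y = -1: RHS = 8 = (2)³ ⇒ x = 2 works.
  y = 2: RHS = 71 is not a perfect cube.
  y = -2: RHS = -41 is not a perfect cube.
  y = 3: RHS = 204 is not a perfect cube.
  y = -3: RHS = -174 is not a perfect cube.
Continuing, at y = 23: RHS = 85184 = (44)³ ⇒ x = 44 works.
Searching the remaining y in |y| ≤ 45 finds no further solutions.
Collected solutions: (2, -1), (44, 23).

Solutions (with |y| ≤ 45): (2, -1), (44, 23).


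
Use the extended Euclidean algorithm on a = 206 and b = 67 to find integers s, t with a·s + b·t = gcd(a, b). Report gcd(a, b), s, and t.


Euclidean algorithm on (206, 67) — divide until remainder is 0:
  206 = 3 · 67 + 5
  67 = 13 · 5 + 2
  5 = 2 · 2 + 1
  2 = 2 · 1 + 0
gcd(206, 67) = 1.
Track Bezout coefficients alongside the remainders: start with r₀ = 206 = a·1 + b·0 (s = 1, t = 0) and r₁ = 67 = a·0 + b·1 (s = 0, t = 1); each new remainder r_{k+1} = r_{k-1} − q_k·r_k inherits s_{k+1} = s_{k-1} − q_k·s_k, t_{k+1} = t_{k-1} − q_k·t_k, so r_k = a·s_k + b·t_k at every step:
  q = 3: r = 5, s = 1 − 3·0 = 1, t = 0 − 3·1 = -3  (check: 206·1 + 67·(-3) = 5)
  q = 13: r = 2, s = 0 − 13·1 = -13, t = 1 − 13·(-3) = 40  (check: 206·(-13) + 67·40 = 2)
  q = 2: r = 1, s = 1 − 2·(-13) = 27, t = -3 − 2·40 = -83  (check: 206·27 + 67·(-83) = 1)
The row with r = 1 (the gcd) gives the Bezout coefficients s = 27, t = -83.
Result: 206 · (27) + 67 · (-83) = 1.

gcd(206, 67) = 1; s = 27, t = -83 (check: 206·27 + 67·(-83) = 1).


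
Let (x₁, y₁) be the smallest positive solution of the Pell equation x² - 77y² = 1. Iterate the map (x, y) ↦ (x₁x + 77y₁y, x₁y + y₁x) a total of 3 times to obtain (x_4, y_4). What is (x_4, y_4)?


Step 1: Find the fundamental solution (x₁, y₁) of x² - 77y² = 1.
  Expand √77 as a continued fraction. a₀ = ⌊√77⌋ = 8; iterate m_{k+1} = d_k·a_k − m_k, d_{k+1} = (77 − m_{k+1}²)/d_k, a_{k+1} = ⌊(a₀ + m_{k+1})/d_{k+1}⌋ (starting m₀ = 0, d₀ = 1), with convergents p_k = a_k·p_{k-1} + p_{k-2}, q_k = a_k·q_{k-1} + q_{k-2} (p₋₁ = 1, q₋₁ = 0):
  k = 0: a₀ = 8; p₀/q₀ = 8/1; p₀² − 77·q₀² = 64 − 77 = -13.
  k = 1: m = 8, d = 13, a = ⌊(8 + 8)/13⌋ = 1; p/q = (1·8 + 1)/(1·1 + 0) = 9/1; p² − 77·q² = 81 − 77 = 4.
  k = 2: m = 5, d = 4, a = ⌊(8 + 5)/4⌋ = 3; p/q = (3·9 + 8)/(3·1 + 1) = 35/4; p² − 77·q² = 1225 − 1232 = -7.
  k = 3: m = 7, d = 7, a = ⌊(8 + 7)/7⌋ = 2; p/q = (2·35 + 9)/(2·4 + 1) = 79/9; p² − 77·q² = 6241 − 6237 = 4.
  k = 4: m = 7, d = 4, a = ⌊(8 + 7)/4⌋ = 3; p/q = (3·79 + 35)/(3·9 + 4) = 272/31; p² − 77·q² = 73984 − 73997 = -13.
  k = 5: m = 5, d = 13, a = ⌊(8 + 5)/13⌋ = 1; p/q = (1·272 + 79)/(1·31 + 9) = 351/40; p² − 77·q² = 123201 − 123200 = 1.
  The first convergent with p² − 77·q² = 1 gives the fundamental solution (x₁, y₁) = (351, 40).
Step 2: Apply the recurrence (x_{n+1}, y_{n+1}) = (x₁x_n + 77y₁y_n, x₁y_n + y₁x_n) repeatedly.
  From (x_1, y_1) = (351, 40): x_2 = 351·351 + 77·40·40 = 246401; y_2 = 351·40 + 40·351 = 28080.
  From (x_2, y_2) = (246401, 28080): x_3 = 351·246401 + 77·40·28080 = 172973151; y_3 = 351·28080 + 40·246401 = 19712120.
  From (x_3, y_3) = (172973151, 19712120): x_4 = 351·172973151 + 77·40·19712120 = 121426905601; y_4 = 351·19712120 + 40·172973151 = 13837880160.
Step 3: Verify x_4² - 77·y_4² = 14744493403834165171201 - 14744493403834165171200 = 1 (should be 1). ✓

(x_1, y_1) = (351, 40); (x_4, y_4) = (121426905601, 13837880160).


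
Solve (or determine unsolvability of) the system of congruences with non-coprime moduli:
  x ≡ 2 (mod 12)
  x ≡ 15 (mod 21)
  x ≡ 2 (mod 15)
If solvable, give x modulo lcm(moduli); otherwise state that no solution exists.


Moduli 12, 21, 15 are not pairwise coprime, so CRT works modulo lcm(m_i) when all pairwise compatibility conditions hold.
Pairwise compatibility: gcd(m_i, m_j) must divide a_i - a_j for every pair.
Merge one congruence at a time:
  Start: x ≡ 2 (mod 12).
  Combine with x ≡ 15 (mod 21): gcd(12, 21) = 3, and 15 - 2 = 13 is NOT divisible by 3.
    ⇒ system is inconsistent (no integer solution).

No solution (the system is inconsistent).


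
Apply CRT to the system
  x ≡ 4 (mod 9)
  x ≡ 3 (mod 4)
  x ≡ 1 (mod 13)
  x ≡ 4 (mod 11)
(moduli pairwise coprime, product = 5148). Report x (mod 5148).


Product of moduli M = 9 · 4 · 13 · 11 = 5148.
Merge one congruence at a time:
  Start: x ≡ 4 (mod 9).
  Combine with x ≡ 3 (mod 4); new modulus lcm = 36.
    Write x = 4 + 9·t and substitute into x ≡ 3 (mod 4): 9·t ≡ 3 − 4 = -1 (mod 4).
    Reduce coefficients mod 4: 1·t ≡ 3 (mod 4).
    So t ≡ 3 (mod 4).
    Then x = 4 + 9·3 = 31, valid modulo lcm(9, 4) = 36: x ≡ 31 (mod 36).
  Combine with x ≡ 1 (mod 13); new modulus lcm = 468.
    Write x = 31 + 36·t and substitute into x ≡ 1 (mod 13): 36·t ≡ 1 − 31 = -30 (mod 13).
    Reduce coefficients mod 13: 10·t ≡ 9 (mod 13).
    The inverse of 10 mod 13 is 4 (since 10·4 = 40 = 3·13 + 1), so t ≡ 4·9 = 36 ≡ 10 (mod 13).
    Then x = 31 + 36·10 = 391, valid modulo lcm(36, 13) = 468: x ≡ 391 (mod 468).
  Combine with x ≡ 4 (mod 11); new modulus lcm = 5148.
    Write x = 391 + 468·t and substitute into x ≡ 4 (mod 11): 468·t ≡ 4 − 391 = -387 (mod 11).
    Reduce coefficients mod 11: 6·t ≡ 9 (mod 11).
    The inverse of 6 mod 11 is 2 (since 6·2 = 12 = 1·11 + 1), so t ≡ 2·9 = 18 ≡ 7 (mod 11).
    Then x = 391 + 468·7 = 3667, valid modulo lcm(468, 11) = 5148: x ≡ 3667 (mod 5148).
Verify against each original: 3667 mod 9 = 4, 3667 mod 4 = 3, 3667 mod 13 = 1, 3667 mod 11 = 4.

x ≡ 3667 (mod 5148).


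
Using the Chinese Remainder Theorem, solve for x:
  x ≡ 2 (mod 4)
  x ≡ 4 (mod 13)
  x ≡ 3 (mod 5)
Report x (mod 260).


Moduli 4, 13, 5 are pairwise coprime; by CRT there is a unique solution modulo M = 4 · 13 · 5 = 260.
Solve pairwise, accumulating the modulus:
  Start with x ≡ 2 (mod 4).
  Combine with x ≡ 4 (mod 13): since gcd(4, 13) = 1, we get a unique residue mod 52.
    Write x = 2 + 4·t and substitute into x ≡ 4 (mod 13): 4·t ≡ 4 − 2 = 2 (mod 13).
    The inverse of 4 mod 13 is 10 (since 4·10 = 40 = 3·13 + 1), so t ≡ 10·2 = 20 ≡ 7 (mod 13).
    Then x = 2 + 4·7 = 30, valid modulo lcm(4, 13) = 52: x ≡ 30 (mod 52).
  Combine with x ≡ 3 (mod 5): since gcd(52, 5) = 1, we get a unique residue mod 260.
    Write x = 30 + 52·t and substitute into x ≡ 3 (mod 5): 52·t ≡ 3 − 30 = -27 (mod 5).
    Reduce coefficients mod 5: 2·t ≡ 3 (mod 5).
    The inverse of 2 mod 5 is 3 (since 2·3 = 6 = 1·5 + 1), so t ≡ 3·3 = 9 ≡ 4 (mod 5).
    Then x = 30 + 52·4 = 238, valid modulo lcm(52, 5) = 260: x ≡ 238 (mod 260).
Verify: 238 mod 4 = 2 ✓, 238 mod 13 = 4 ✓, 238 mod 5 = 3 ✓.

x ≡ 238 (mod 260).


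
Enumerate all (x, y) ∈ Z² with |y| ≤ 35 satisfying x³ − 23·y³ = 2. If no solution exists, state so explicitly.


The equation is x³ - 23y³ = 2. For fixed y, x³ = 23·y³ + 2, so a solution requires the RHS to be a perfect cube.
Strategy: iterate y from -35 to 35, compute RHS = 23·y³ + 2, and check whether it is a (positive or negative) perfect cube.
Check small values of y:
  y = 0: RHS = 2 is not a perfect cube.
  y = 1: RHS = 25 is not a perfect cube.
  y = -1: RHS = -21 is not a perfect cube.
  y = 2: RHS = 186 is not a perfect cube.
  y = -2: RHS = -182 is not a perfect cube.
  y = 3: RHS = 623 is not a perfect cube.
  y = -3: RHS = -619 is not a perfect cube.
Continuing the search up to |y| = 35 finds no solutions either.
No (x, y) in the scanned range satisfies the equation.

No integer solutions with |y| ≤ 35.


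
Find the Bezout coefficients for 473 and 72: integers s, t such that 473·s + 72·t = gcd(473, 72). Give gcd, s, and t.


Euclidean algorithm on (473, 72) — divide until remainder is 0:
  473 = 6 · 72 + 41
  72 = 1 · 41 + 31
  41 = 1 · 31 + 10
  31 = 3 · 10 + 1
  10 = 10 · 1 + 0
gcd(473, 72) = 1.
Track Bezout coefficients alongside the remainders: start with r₀ = 473 = a·1 + b·0 (s = 1, t = 0) and r₁ = 72 = a·0 + b·1 (s = 0, t = 1); each new remainder r_{k+1} = r_{k-1} − q_k·r_k inherits s_{k+1} = s_{k-1} − q_k·s_k, t_{k+1} = t_{k-1} − q_k·t_k, so r_k = a·s_k + b·t_k at every step:
  q = 6: r = 41, s = 1 − 6·0 = 1, t = 0 − 6·1 = -6  (check: 473·1 + 72·(-6) = 41)
  q = 1: r = 31, s = 0 − 1·1 = -1, t = 1 − 1·(-6) = 7  (check: 473·(-1) + 72·7 = 31)
  q = 1: r = 10, s = 1 − 1·(-1) = 2, t = -6 − 1·7 = -13  (check: 473·2 + 72·(-13) = 10)
  q = 3: r = 1, s = -1 − 3·2 = -7, t = 7 − 3·(-13) = 46  (check: 473·(-7) + 72·46 = 1)
The row with r = 1 (the gcd) gives the Bezout coefficients s = -7, t = 46.
Result: 473 · (-7) + 72 · (46) = 1.

gcd(473, 72) = 1; s = -7, t = 46 (check: 473·(-7) + 72·46 = 1).


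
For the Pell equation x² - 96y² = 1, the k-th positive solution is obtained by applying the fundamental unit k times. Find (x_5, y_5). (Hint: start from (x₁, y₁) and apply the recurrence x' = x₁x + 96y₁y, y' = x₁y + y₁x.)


Step 1: Find the fundamental solution (x₁, y₁) of x² - 96y² = 1.
  Expand √96 as a continued fraction. a₀ = ⌊√96⌋ = 9; iterate m_{k+1} = d_k·a_k − m_k, d_{k+1} = (96 − m_{k+1}²)/d_k, a_{k+1} = ⌊(a₀ + m_{k+1})/d_{k+1}⌋ (starting m₀ = 0, d₀ = 1), with convergents p_k = a_k·p_{k-1} + p_{k-2}, q_k = a_k·q_{k-1} + q_{k-2} (p₋₁ = 1, q₋₁ = 0):
  k = 0: a₀ = 9; p₀/q₀ = 9/1; p₀² − 96·q₀² = 81 − 96 = -15.
  k = 1: m = 9, d = 15, a = ⌊(9 + 9)/15⌋ = 1; p/q = (1·9 + 1)/(1·1 + 0) = 10/1; p² − 96·q² = 100 − 96 = 4.
  k = 2: m = 6, d = 4, a = ⌊(9 + 6)/4⌋ = 3; p/q = (3·10 + 9)/(3·1 + 1) = 39/4; p² − 96·q² = 1521 − 1536 = -15.
  k = 3: m = 6, d = 15, a = ⌊(9 + 6)/15⌋ = 1; p/q = (1·39 + 10)/(1·4 + 1) = 49/5; p² − 96·q² = 2401 − 2400 = 1.
  The first convergent with p² − 96·q² = 1 gives the fundamental solution (x₁, y₁) = (49, 5).
Step 2: Apply the recurrence (x_{n+1}, y_{n+1}) = (x₁x_n + 96y₁y_n, x₁y_n + y₁x_n) repeatedly.
  From (x_1, y_1) = (49, 5): x_2 = 49·49 + 96·5·5 = 4801; y_2 = 49·5 + 5·49 = 490.
  From (x_2, y_2) = (4801, 490): x_3 = 49·4801 + 96·5·490 = 470449; y_3 = 49·490 + 5·4801 = 48015.
  From (x_3, y_3) = (470449, 48015): x_4 = 49·470449 + 96·5·48015 = 46099201; y_4 = 49·48015 + 5·470449 = 4704980.
  From (x_4, y_4) = (46099201, 4704980): x_5 = 49·46099201 + 96·5·4704980 = 4517251249; y_5 = 49·4704980 + 5·46099201 = 461040025.
Step 3: Verify x_5² - 96·y_5² = 20405558846592060001 - 20405558846592060000 = 1 (should be 1). ✓

(x_1, y_1) = (49, 5); (x_5, y_5) = (4517251249, 461040025).


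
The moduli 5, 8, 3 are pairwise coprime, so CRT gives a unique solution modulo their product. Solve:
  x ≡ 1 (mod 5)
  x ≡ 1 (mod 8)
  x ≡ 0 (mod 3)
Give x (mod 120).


Moduli 5, 8, 3 are pairwise coprime; by CRT there is a unique solution modulo M = 5 · 8 · 3 = 120.
Solve pairwise, accumulating the modulus:
  Start with x ≡ 1 (mod 5).
  Combine with x ≡ 1 (mod 8): since gcd(5, 8) = 1, we get a unique residue mod 40.
    Write x = 1 + 5·t and substitute into x ≡ 1 (mod 8): 5·t ≡ 1 − 1 = 0 (mod 8).
    The inverse of 5 mod 8 is 5 (since 5·5 = 25 = 3·8 + 1), so t ≡ 5·0 = 0 ≡ 0 (mod 8).
    Then x = 1 + 5·0 = 1, valid modulo lcm(5, 8) = 40: x ≡ 1 (mod 40).
  Combine with x ≡ 0 (mod 3): since gcd(40, 3) = 1, we get a unique residue mod 120.
    Write x = 1 + 40·t and substitute into x ≡ 0 (mod 3): 40·t ≡ 0 − 1 = -1 (mod 3).
    Reduce coefficients mod 3: 1·t ≡ 2 (mod 3).
    So t ≡ 2 (mod 3).
    Then x = 1 + 40·2 = 81, valid modulo lcm(40, 3) = 120: x ≡ 81 (mod 120).
Verify: 81 mod 5 = 1 ✓, 81 mod 8 = 1 ✓, 81 mod 3 = 0 ✓.

x ≡ 81 (mod 120).


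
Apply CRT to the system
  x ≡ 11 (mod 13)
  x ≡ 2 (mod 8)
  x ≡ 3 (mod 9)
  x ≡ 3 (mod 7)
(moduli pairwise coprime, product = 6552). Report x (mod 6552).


Product of moduli M = 13 · 8 · 9 · 7 = 6552.
Merge one congruence at a time:
  Start: x ≡ 11 (mod 13).
  Combine with x ≡ 2 (mod 8); new modulus lcm = 104.
    Write x = 11 + 13·t and substitute into x ≡ 2 (mod 8): 13·t ≡ 2 − 11 = -9 (mod 8).
    Reduce coefficients mod 8: 5·t ≡ 7 (mod 8).
    The inverse of 5 mod 8 is 5 (since 5·5 = 25 = 3·8 + 1), so t ≡ 5·7 = 35 ≡ 3 (mod 8).
    Then x = 11 + 13·3 = 50, valid modulo lcm(13, 8) = 104: x ≡ 50 (mod 104).
  Combine with x ≡ 3 (mod 9); new modulus lcm = 936.
    Write x = 50 + 104·t and substitute into x ≡ 3 (mod 9): 104·t ≡ 3 − 50 = -47 (mod 9).
    Reduce coefficients mod 9: 5·t ≡ 7 (mod 9).
    The inverse of 5 mod 9 is 2 (since 5·2 = 10 = 1·9 + 1), so t ≡ 2·7 = 14 ≡ 5 (mod 9).
    Then x = 50 + 104·5 = 570, valid modulo lcm(104, 9) = 936: x ≡ 570 (mod 936).
  Combine with x ≡ 3 (mod 7); new modulus lcm = 6552.
    Write x = 570 + 936·t and substitute into x ≡ 3 (mod 7): 936·t ≡ 3 − 570 = -567 (mod 7).
    Reduce coefficients mod 7: 5·t ≡ 0 (mod 7).
    The inverse of 5 mod 7 is 3 (since 5·3 = 15 = 2·7 + 1), so t ≡ 3·0 = 0 ≡ 0 (mod 7).
    Then x = 570 + 936·0 = 570, valid modulo lcm(936, 7) = 6552: x ≡ 570 (mod 6552).
Verify against each original: 570 mod 13 = 11, 570 mod 8 = 2, 570 mod 9 = 3, 570 mod 7 = 3.

x ≡ 570 (mod 6552).


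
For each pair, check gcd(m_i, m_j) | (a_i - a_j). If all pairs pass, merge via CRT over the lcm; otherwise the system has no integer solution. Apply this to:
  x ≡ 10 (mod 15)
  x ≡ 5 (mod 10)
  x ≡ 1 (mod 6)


Moduli 15, 10, 6 are not pairwise coprime, so CRT works modulo lcm(m_i) when all pairwise compatibility conditions hold.
Pairwise compatibility: gcd(m_i, m_j) must divide a_i - a_j for every pair.
Merge one congruence at a time:
  Start: x ≡ 10 (mod 15).
  Combine with x ≡ 5 (mod 10): gcd(15, 10) = 5; 5 - 10 = -5, which IS divisible by 5, so compatible.
    Write x = 10 + 15·t and substitute into x ≡ 5 (mod 10): 15·t ≡ 5 − 10 = -5 (mod 10).
    Divide the congruence (and modulus) by g = 5: 3·t ≡ -1 (mod 2).
    Reduce coefficients mod 2: 1·t ≡ 1 (mod 2).
    So t ≡ 1 (mod 2).
    Then x = 10 + 15·1 = 25, valid modulo lcm(15, 10) = 30: x ≡ 25 (mod 30).
  Combine with x ≡ 1 (mod 6): gcd(30, 6) = 6; 1 - 25 = -24, which IS divisible by 6, so compatible.
    Write x = 25 + 30·t and substitute into x ≡ 1 (mod 6): 30·t ≡ 1 − 25 = -24 (mod 6).
    Divide the congruence (and modulus) by g = 6: 5·t ≡ -4 (mod 1).
    Modulo 1 every t works; take t = 0.
    Then x = 25 + 30·0 = 25, valid modulo lcm(30, 6) = 30: x ≡ 25 (mod 30).
Verify: 25 mod 15 = 10, 25 mod 10 = 5, 25 mod 6 = 1.

x ≡ 25 (mod 30).


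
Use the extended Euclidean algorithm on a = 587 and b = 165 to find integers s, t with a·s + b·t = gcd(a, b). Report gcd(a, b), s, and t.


Euclidean algorithm on (587, 165) — divide until remainder is 0:
  587 = 3 · 165 + 92
  165 = 1 · 92 + 73
  92 = 1 · 73 + 19
  73 = 3 · 19 + 16
  19 = 1 · 16 + 3
  16 = 5 · 3 + 1
  3 = 3 · 1 + 0
gcd(587, 165) = 1.
Track Bezout coefficients alongside the remainders: start with r₀ = 587 = a·1 + b·0 (s = 1, t = 0) and r₁ = 165 = a·0 + b·1 (s = 0, t = 1); each new remainder r_{k+1} = r_{k-1} − q_k·r_k inherits s_{k+1} = s_{k-1} − q_k·s_k, t_{k+1} = t_{k-1} − q_k·t_k, so r_k = a·s_k + b·t_k at every step:
  q = 3: r = 92, s = 1 − 3·0 = 1, t = 0 − 3·1 = -3  (check: 587·1 + 165·(-3) = 92)
  q = 1: r = 73, s = 0 − 1·1 = -1, t = 1 − 1·(-3) = 4  (check: 587·(-1) + 165·4 = 73)
  q = 1: r = 19, s = 1 − 1·(-1) = 2, t = -3 − 1·4 = -7  (check: 587·2 + 165·(-7) = 19)
  q = 3: r = 16, s = -1 − 3·2 = -7, t = 4 − 3·(-7) = 25  (check: 587·(-7) + 165·25 = 16)
  q = 1: r = 3, s = 2 − 1·(-7) = 9, t = -7 − 1·25 = -32  (check: 587·9 + 165·(-32) = 3)
  q = 5: r = 1, s = -7 − 5·9 = -52, t = 25 − 5·(-32) = 185  (check: 587·(-52) + 165·185 = 1)
The row with r = 1 (the gcd) gives the Bezout coefficients s = -52, t = 185.
Result: 587 · (-52) + 165 · (185) = 1.

gcd(587, 165) = 1; s = -52, t = 185 (check: 587·(-52) + 165·185 = 1).


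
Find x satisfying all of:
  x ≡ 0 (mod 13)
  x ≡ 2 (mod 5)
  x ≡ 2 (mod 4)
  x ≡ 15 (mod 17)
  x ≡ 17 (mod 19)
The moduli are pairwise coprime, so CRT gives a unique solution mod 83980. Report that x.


Product of moduli M = 13 · 5 · 4 · 17 · 19 = 83980.
Merge one congruence at a time:
  Start: x ≡ 0 (mod 13).
  Combine with x ≡ 2 (mod 5); new modulus lcm = 65.
    Write x = 0 + 13·t and substitute into x ≡ 2 (mod 5): 13·t ≡ 2 − 0 = 2 (mod 5).
    Reduce coefficients mod 5: 3·t ≡ 2 (mod 5).
    The inverse of 3 mod 5 is 2 (since 3·2 = 6 = 1·5 + 1), so t ≡ 2·2 = 4 ≡ 4 (mod 5).
    Then x = 0 + 13·4 = 52, valid modulo lcm(13, 5) = 65: x ≡ 52 (mod 65).
  Combine with x ≡ 2 (mod 4); new modulus lcm = 260.
    Write x = 52 + 65·t and substitute into x ≡ 2 (mod 4): 65·t ≡ 2 − 52 = -50 (mod 4).
    Reduce coefficients mod 4: 1·t ≡ 2 (mod 4).
    So t ≡ 2 (mod 4).
    Then x = 52 + 65·2 = 182, valid modulo lcm(65, 4) = 260: x ≡ 182 (mod 260).
  Combine with x ≡ 15 (mod 17); new modulus lcm = 4420.
    Write x = 182 + 260·t and substitute into x ≡ 15 (mod 17): 260·t ≡ 15 − 182 = -167 (mod 17).
    Reduce coefficients mod 17: 5·t ≡ 3 (mod 17).
    The inverse of 5 mod 17 is 7 (since 5·7 = 35 = 2·17 + 1), so t ≡ 7·3 = 21 ≡ 4 (mod 17).
    Then x = 182 + 260·4 = 1222, valid modulo lcm(260, 17) = 4420: x ≡ 1222 (mod 4420).
  Combine with x ≡ 17 (mod 19); new modulus lcm = 83980.
    Write x = 1222 + 4420·t and substitute into x ≡ 17 (mod 19): 4420·t ≡ 17 − 1222 = -1205 (mod 19).
    Reduce coefficients mod 19: 12·t ≡ 11 (mod 19).
    The inverse of 12 mod 19 is 8 (since 12·8 = 96 = 5·19 + 1), so t ≡ 8·11 = 88 ≡ 12 (mod 19).
    Then x = 1222 + 4420·12 = 54262, valid modulo lcm(4420, 19) = 83980: x ≡ 54262 (mod 83980).
Verify against each original: 54262 mod 13 = 0, 54262 mod 5 = 2, 54262 mod 4 = 2, 54262 mod 17 = 15, 54262 mod 19 = 17.

x ≡ 54262 (mod 83980).


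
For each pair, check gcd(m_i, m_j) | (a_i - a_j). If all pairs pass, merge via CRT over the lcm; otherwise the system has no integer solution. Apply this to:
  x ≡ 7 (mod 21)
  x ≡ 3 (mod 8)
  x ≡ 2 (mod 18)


Moduli 21, 8, 18 are not pairwise coprime, so CRT works modulo lcm(m_i) when all pairwise compatibility conditions hold.
Pairwise compatibility: gcd(m_i, m_j) must divide a_i - a_j for every pair.
Merge one congruence at a time:
  Start: x ≡ 7 (mod 21).
  Combine with x ≡ 3 (mod 8): gcd(21, 8) = 1; 3 - 7 = -4, which IS divisible by 1, so compatible.
    Write x = 7 + 21·t and substitute into x ≡ 3 (mod 8): 21·t ≡ 3 − 7 = -4 (mod 8).
    Reduce coefficients mod 8: 5·t ≡ 4 (mod 8).
    The inverse of 5 mod 8 is 5 (since 5·5 = 25 = 3·8 + 1), so t ≡ 5·4 = 20 ≡ 4 (mod 8).
    Then x = 7 + 21·4 = 91, valid modulo lcm(21, 8) = 168: x ≡ 91 (mod 168).
  Combine with x ≡ 2 (mod 18): gcd(168, 18) = 6, and 2 - 91 = -89 is NOT divisible by 6.
    ⇒ system is inconsistent (no integer solution).

No solution (the system is inconsistent).


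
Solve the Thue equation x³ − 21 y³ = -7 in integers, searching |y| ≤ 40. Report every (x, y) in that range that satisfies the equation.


The equation is x³ - 21y³ = -7. For fixed y, x³ = 21·y³ − 7, so a solution requires the RHS to be a perfect cube.
Strategy: iterate y from -40 to 40, compute RHS = 21·y³ − 7, and check whether it is a (positive or negative) perfect cube.
Check small values of y:
  y = 0: RHS = -7 is not a perfect cube.
  y = 1: RHS = 14 is not a perfect cube.
  y = -1: RHS = -28 is not a perfect cube.
  y = 2: RHS = 161 is not a perfect cube.
  y = -2: RHS = -175 is not a perfect cube.
  y = 3: RHS = 560 is not a perfect cube.
  y = -3: RHS = -574 is not a perfect cube.
Continuing the search up to |y| = 40 finds no solutions either.
No (x, y) in the scanned range satisfies the equation.

No integer solutions with |y| ≤ 40.


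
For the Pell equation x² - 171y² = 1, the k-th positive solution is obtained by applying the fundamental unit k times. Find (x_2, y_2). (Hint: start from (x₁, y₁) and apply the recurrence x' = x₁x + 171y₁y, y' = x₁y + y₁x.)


Step 1: Find the fundamental solution (x₁, y₁) of x² - 171y² = 1.
  Expand √171 as a continued fraction. a₀ = ⌊√171⌋ = 13; iterate m_{k+1} = d_k·a_k − m_k, d_{k+1} = (171 − m_{k+1}²)/d_k, a_{k+1} = ⌊(a₀ + m_{k+1})/d_{k+1}⌋ (starting m₀ = 0, d₀ = 1), with convergents p_k = a_k·p_{k-1} + p_{k-2}, q_k = a_k·q_{k-1} + q_{k-2} (p₋₁ = 1, q₋₁ = 0):
  k = 0: a₀ = 13; p₀/q₀ = 13/1; p₀² − 171·q₀² = 169 − 171 = -2.
  k = 1: m = 13, d = 2, a = ⌊(13 + 13)/2⌋ = 13; p/q = (13·13 + 1)/(13·1 + 0) = 170/13; p² − 171·q² = 28900 − 28899 = 1.
  The first convergent with p² − 171·q² = 1 gives the fundamental solution (x₁, y₁) = (170, 13).
Step 2: Apply the recurrence (x_{n+1}, y_{n+1}) = (x₁x_n + 171y₁y_n, x₁y_n + y₁x_n) repeatedly.
  From (x_1, y_1) = (170, 13): x_2 = 170·170 + 171·13·13 = 57799; y_2 = 170·13 + 13·170 = 4420.
Step 3: Verify x_2² - 171·y_2² = 3340724401 - 3340724400 = 1 (should be 1). ✓

(x_1, y_1) = (170, 13); (x_2, y_2) = (57799, 4420).


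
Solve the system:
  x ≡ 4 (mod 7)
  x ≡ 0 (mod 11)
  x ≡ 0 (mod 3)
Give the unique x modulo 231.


Moduli 7, 11, 3 are pairwise coprime; by CRT there is a unique solution modulo M = 7 · 11 · 3 = 231.
Solve pairwise, accumulating the modulus:
  Start with x ≡ 4 (mod 7).
  Combine with x ≡ 0 (mod 11): since gcd(7, 11) = 1, we get a unique residue mod 77.
    Write x = 4 + 7·t and substitute into x ≡ 0 (mod 11): 7·t ≡ 0 − 4 = -4 (mod 11).
    Reduce coefficients mod 11: 7·t ≡ 7 (mod 11).
    The inverse of 7 mod 11 is 8 (since 7·8 = 56 = 5·11 + 1), so t ≡ 8·7 = 56 ≡ 1 (mod 11).
    Then x = 4 + 7·1 = 11, valid modulo lcm(7, 11) = 77: x ≡ 11 (mod 77).
  Combine with x ≡ 0 (mod 3): since gcd(77, 3) = 1, we get a unique residue mod 231.
    Write x = 11 + 77·t and substitute into x ≡ 0 (mod 3): 77·t ≡ 0 − 11 = -11 (mod 3).
    Reduce coefficients mod 3: 2·t ≡ 1 (mod 3).
    The inverse of 2 mod 3 is 2 (since 2·2 = 4 = 1·3 + 1), so t ≡ 2·1 = 2 ≡ 2 (mod 3).
    Then x = 11 + 77·2 = 165, valid modulo lcm(77, 3) = 231: x ≡ 165 (mod 231).
Verify: 165 mod 7 = 4 ✓, 165 mod 11 = 0 ✓, 165 mod 3 = 0 ✓.

x ≡ 165 (mod 231).


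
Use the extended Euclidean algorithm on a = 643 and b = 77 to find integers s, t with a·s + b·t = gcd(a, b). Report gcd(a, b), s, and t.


Euclidean algorithm on (643, 77) — divide until remainder is 0:
  643 = 8 · 77 + 27
  77 = 2 · 27 + 23
  27 = 1 · 23 + 4
  23 = 5 · 4 + 3
  4 = 1 · 3 + 1
  3 = 3 · 1 + 0
gcd(643, 77) = 1.
Track Bezout coefficients alongside the remainders: start with r₀ = 643 = a·1 + b·0 (s = 1, t = 0) and r₁ = 77 = a·0 + b·1 (s = 0, t = 1); each new remainder r_{k+1} = r_{k-1} − q_k·r_k inherits s_{k+1} = s_{k-1} − q_k·s_k, t_{k+1} = t_{k-1} − q_k·t_k, so r_k = a·s_k + b·t_k at every step:
  q = 8: r = 27, s = 1 − 8·0 = 1, t = 0 − 8·1 = -8  (check: 643·1 + 77·(-8) = 27)
  q = 2: r = 23, s = 0 − 2·1 = -2, t = 1 − 2·(-8) = 17  (check: 643·(-2) + 77·17 = 23)
  q = 1: r = 4, s = 1 − 1·(-2) = 3, t = -8 − 1·17 = -25  (check: 643·3 + 77·(-25) = 4)
  q = 5: r = 3, s = -2 − 5·3 = -17, t = 17 − 5·(-25) = 142  (check: 643·(-17) + 77·142 = 3)
  q = 1: r = 1, s = 3 − 1·(-17) = 20, t = -25 − 1·142 = -167  (check: 643·20 + 77·(-167) = 1)
The row with r = 1 (the gcd) gives the Bezout coefficients s = 20, t = -167.
Result: 643 · (20) + 77 · (-167) = 1.

gcd(643, 77) = 1; s = 20, t = -167 (check: 643·20 + 77·(-167) = 1).
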